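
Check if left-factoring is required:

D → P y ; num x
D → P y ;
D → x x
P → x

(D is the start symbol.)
Left-factoring is needed when two productions for the same non-terminal
share a common prefix on the right-hand side.

Productions for D:
  D → P y ; num x
  D → P y ;
  D → x x

Found common prefix 'P y ;' in productions for D

Answer: Yes, D has productions with common prefix 'P y ;'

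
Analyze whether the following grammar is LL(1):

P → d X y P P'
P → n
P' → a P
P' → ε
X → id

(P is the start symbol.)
Relevant sets:
  FOLLOW(P') = { $, 'a' }

For P:
  PREDICT(P → d X y P P') = { 'd' }
  PREDICT(P → n) = { 'n' }
For P':
  PREDICT(P' → a P) = { 'a' }
  PREDICT(P' → ε) = { $, 'a' }
X has a single production, so nothing to check there.

Conflict found: Predict set conflict for P': { 'a' }
The grammar is NOT LL(1).

Answer: No. Predict set conflict for P': { 'a' }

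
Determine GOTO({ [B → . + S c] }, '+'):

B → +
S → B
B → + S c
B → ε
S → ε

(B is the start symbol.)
{ [B → + . S c], [B → . + S c], [B → . +], [B → .], [S → . B], [S → .] }

GOTO(I, '+') = CLOSURE({ [A → αX.β] : [A → α.Xβ] ∈ I, X = '+' })

Items with dot before '+', with the dot advanced:
  [B → . + S c] → [B → + . S c]
Closure of the advanced items:
  [B → + . S c] has the dot before S: add [S → . B], [S → .]
  [S → . B] has the dot before B: add [B → . +], [B → . + S c], [B → .]

GOTO = { [B → + . S c], [B → . + S c], [B → . +], [B → .], [S → . B], [S → .] }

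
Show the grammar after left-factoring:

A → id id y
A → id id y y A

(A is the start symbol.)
Left-factoring transforms A → αβ₁ | αβ₂ into A → αA' and A' → β₁ | β₂
(α is the longest common prefix among the alternatives). Repeat until
no nonterminal has two alternatives with a common prefix.

Round 1: A has alternatives sharing prefix 'id id y'. Introduce A': A → id id y A'
  Add: A' → ε
  Add: A' → y A

No remaining common prefixes — done.

Resulting grammar:
A → id id y A'
A' → ε
A' → y A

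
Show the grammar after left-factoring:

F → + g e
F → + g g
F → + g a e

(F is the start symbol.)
F → + g F'
F' → e
F' → g
F' → a e

Left-factoring transforms A → αβ₁ | αβ₂ into A → αA' and A' → β₁ | β₂
(α is the longest common prefix among the alternatives). Repeat until
no nonterminal has two alternatives with a common prefix.

Round 1: F has alternatives sharing prefix '+ g'. Introduce F': F → + g F'
  Add: F' → e
  Add: F' → g
  Add: F' → a e

No remaining common prefixes — done.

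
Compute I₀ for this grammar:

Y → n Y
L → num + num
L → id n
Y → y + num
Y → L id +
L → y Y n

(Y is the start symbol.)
{ [L → . id n], [L → . num + num], [L → . y Y n], [Y → . L id +], [Y → . n Y], [Y → . y + num], [Y' → . Y] }

First, augment the grammar with Y' → Y
I₀ = CLOSURE({ [Y' → . Y] }):
  [Y' → . Y] has the dot before Y: add [Y → . n Y], [Y → . y + num], [Y → . L id +]
  [Y → . L id +] has the dot before L: add [L → . num + num], [L → . id n], [L → . y Y n]
No further items can be added.

I₀ = { [L → . id n], [L → . num + num], [L → . y Y n], [Y → . L id +], [Y → . n Y], [Y → . y + num], [Y' → . Y] }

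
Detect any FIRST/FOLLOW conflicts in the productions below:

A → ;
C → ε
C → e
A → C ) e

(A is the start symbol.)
No FIRST/FOLLOW conflicts.

A FIRST/FOLLOW conflict occurs when a non-terminal N has a nullable alternative N → β (β ⇒* ε) and another alternative N → α with FIRST(α) ∩ FOLLOW(N) ≠ ∅: on such a lookahead the parser cannot decide between expanding α and letting N vanish via β.

Nullable non-terminals: C.

C: nullable alternative(s) C → ε; FOLLOW(C) = { ')' }
  C → ε: FIRST \ {ε} = { } — this is the only nullable alternative, skip
  C → e: FIRST \ {ε} = { 'e' } — disjoint from FOLLOW(C)

A has no nullable alternative, so no FIRST/FOLLOW check is needed there.

No FIRST/FOLLOW conflicts found.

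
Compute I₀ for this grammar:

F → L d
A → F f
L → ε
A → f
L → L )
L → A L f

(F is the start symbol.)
{ [A → . F f], [A → . f], [F → . L d], [F' → . F], [L → . A L f], [L → . L )], [L → .] }

First, augment the grammar with F' → F
I₀ = CLOSURE({ [F' → . F] }):
  [F' → . F] has the dot before F: add [F → . L d]
  [F → . L d] has the dot before L: add [L → .], [L → . L )], [L → . A L f]
  [L → . A L f] has the dot before A: add [A → . F f], [A → . f]
No further items can be added.

I₀ = { [A → . F f], [A → . f], [F → . L d], [F' → . F], [L → . A L f], [L → . L )], [L → .] }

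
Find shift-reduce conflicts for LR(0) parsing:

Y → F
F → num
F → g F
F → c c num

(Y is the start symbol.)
A shift-reduce conflict occurs when an LR(0) state has both:
  - a complete (reduce) item [A → α .] (dot at the end), and
  - a shift item [B → β . c γ] (dot before a terminal).

Augment with Y' → Y and build the canonical LR(0) collection (I0 = CLOSURE({[Y' → . Y]}), then GOTO on every symbol after a dot until no new states appear). It has 9 states:
  I0: { [F → . c c num], [F → . g F], [F → . num], [Y → . F], [Y' → . Y] }  — shift
  I1: { [Y → F .] }  — reduce
  I2: { [Y' → Y .] }  — accept
  I3: { [F → c . c num] }  — shift
  I4: { [F → . c c num], [F → . g F], [F → . num], [F → g . F] }  — shift
  I5: { [F → num .] }  — reduce
  I6: { [F → g F .] }  — reduce
  I7: { [F → c c . num] }  — shift
  I8: { [F → c c num .] }  — reduce

No state contains both a complete item and a shift item.

Answer: No shift-reduce conflicts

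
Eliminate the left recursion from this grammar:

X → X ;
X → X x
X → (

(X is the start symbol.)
X is directly left-recursive. The standard transformation for
  A → A α₁ | ... | A α_m | β₁ | ... | β_n
is
  A  → β₁ A' | ... | β_n A'
  A' → α₁ A' | ... | α_m A' | ε

X → ( becomes X → ( X'
X → X ; becomes X' → ; X'
X → X x becomes X' → x X'
Add X' → ε

Resulting grammar:
X → ( X'
X' → ; X'
X' → x X'
X' → ε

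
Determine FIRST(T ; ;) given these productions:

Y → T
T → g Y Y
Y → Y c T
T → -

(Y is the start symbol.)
{ '-', 'g' }

FIRST sets of the non-terminals involved (from the grammar, by fixed-point iteration):
  FIRST(T) = { '-', 'g' }

To compute FIRST(T ; ;), process the symbols left to right:
Symbol T is a non-terminal. Add FIRST(T) \ {ε} = { '-', 'g' }
T is not nullable (ε ∉ FIRST(T)), so stop here.
FIRST(T ; ;) = { '-', 'g' }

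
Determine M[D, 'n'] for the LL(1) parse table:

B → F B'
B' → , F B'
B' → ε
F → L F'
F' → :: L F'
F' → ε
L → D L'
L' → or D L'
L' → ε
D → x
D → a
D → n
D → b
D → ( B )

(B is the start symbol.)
To find M[D, 'n'], we find productions for D where 'n' is in the predict set (PREDICT(N → α) = (FIRST(α) \ {ε}) ∪ (FOLLOW(N) if α ⇒* ε)).

D → x: PREDICT = { 'x' }
D → a: PREDICT = { 'a' }
D → n: PREDICT = { 'n' }
  'n' is in predict set, so this production goes in M[D, 'n']
D → b: PREDICT = { 'b' }
D → ( B ): PREDICT = { '(' }

M[D, 'n'] = D → n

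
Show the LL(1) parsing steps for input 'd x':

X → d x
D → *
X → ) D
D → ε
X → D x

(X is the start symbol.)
Stack is shown with the top on the left.

Stack  Input  Action
--------------------
X $    d x $  output X → d x
d x $  d x $  match 'd'
x $    x $    match 'x'
$      $      accept

The string is accepted.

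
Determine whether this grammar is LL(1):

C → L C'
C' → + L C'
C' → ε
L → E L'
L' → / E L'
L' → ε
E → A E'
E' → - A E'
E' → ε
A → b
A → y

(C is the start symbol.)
Yes, the grammar is LL(1).

Relevant sets:
  FOLLOW(C') = { $ }
  FOLLOW(L') = { $, '+' }
  FOLLOW(E') = { $, '+', '/' }

For C':
  PREDICT(C' → '+' L C') = { '+' }
  PREDICT(C' → ε) = { $ }
For L':
  PREDICT(L' → '/' E L') = { '/' }
  PREDICT(L' → ε) = { $, '+' }
For E':
  PREDICT(E' → '-' A E') = { '-' }
  PREDICT(E' → ε) = { $, '+', '/' }
For A:
  PREDICT(A → b) = { 'b' }
  PREDICT(A → y) = { 'y' }
C, L, E have a single production, so nothing to check there.

All predict sets are disjoint. The grammar IS LL(1).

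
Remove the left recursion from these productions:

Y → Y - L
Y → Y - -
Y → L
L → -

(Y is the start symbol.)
Y is directly left-recursive. The standard transformation for
  A → A α₁ | ... | A α_m | β₁ | ... | β_n
is
  A  → β₁ A' | ... | β_n A'
  A' → α₁ A' | ... | α_m A' | ε

Y → L becomes Y → L Y'
Y → Y - L becomes Y' → - L Y'
Y → Y - - becomes Y' → - - Y'
Add Y' → ε

Productions for other non-terminals are unchanged:
  L → -

Resulting grammar:
Y → L Y'
Y' → - L Y'
Y' → - - Y'
Y' → ε
L → -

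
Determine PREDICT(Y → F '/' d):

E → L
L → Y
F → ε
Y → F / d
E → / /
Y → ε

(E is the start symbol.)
{ '/' }

PREDICT(Y → F '/' d) = (FIRST(RHS) \ {ε}) ∪ (FOLLOW(Y) if ε ∈ FIRST(RHS), i.e. RHS ⇒* ε)
FIRST(F) = { ε }
FIRST(F '/' d) = { '/' }
ε ∉ FIRST(F '/' d), so FOLLOW(Y) is not added.
PREDICT(Y → F '/' d) = { '/' }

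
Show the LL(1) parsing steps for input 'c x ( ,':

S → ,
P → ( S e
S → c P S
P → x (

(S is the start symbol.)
LL(1) parsing maintains a stack (initially the start symbol over $) and the input. At each step: if the stack top is a terminal, match it against the current input token; if it is a non-terminal N, replace it with the RHS of M[N, lookahead] (the unique production whose predict set contains the lookahead).

Stack is shown with the top on the left.

Stack    Input      Action
--------------------------
S $      c x ( , $  output S → c P S
c P S $  c x ( , $  match 'c'
P S $    x ( , $    output P → x (
x ( S $  x ( , $    match 'x'
( S $    ( , $      match '('
S $      , $        output S → ,
, $      , $        match ','
$        $          accept

The string is accepted.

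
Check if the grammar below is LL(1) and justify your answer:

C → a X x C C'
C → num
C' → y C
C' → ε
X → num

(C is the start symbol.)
A grammar is LL(1) if for each non-terminal N with multiple productions, the predict sets of those productions are pairwise disjoint, where PREDICT(N → α) = (FIRST(α) \ {ε}) ∪ (FOLLOW(N) if α ⇒* ε).

Relevant sets:
  FOLLOW(C') = { $, 'y' }

For C:
  PREDICT(C → a X x C C') = { 'a' }
  PREDICT(C → num) = { 'num' }
For C':
  PREDICT(C' → y C) = { 'y' }
  PREDICT(C' → ε) = { $, 'y' }
X has a single production, so nothing to check there.

Conflict found: Predict set conflict for C': { 'y' }
The grammar is NOT LL(1).

Answer: No. Predict set conflict for C': { 'y' }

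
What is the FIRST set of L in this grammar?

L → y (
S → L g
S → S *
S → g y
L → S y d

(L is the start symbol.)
FIRST sets of the other non-terminals involved (by the same procedure, iterated to a fixed point):
  FIRST(S) = { 'g', 'y' }

From L → y (:
  - y is a terminal: add 'y' and stop
From L → S y d:
  - S is a non-terminal: add FIRST(S) \ {ε} = { 'g', 'y' }
    S is not nullable, so stop

Collecting: FIRST(L) = { 'g', 'y' }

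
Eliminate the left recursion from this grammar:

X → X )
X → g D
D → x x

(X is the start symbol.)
X is directly left-recursive. The standard transformation for
  A → A α₁ | ... | A α_m | β₁ | ... | β_n
is
  A  → β₁ A' | ... | β_n A'
  A' → α₁ A' | ... | α_m A' | ε

X → g D becomes X → g D X'
X → X ) becomes X' → ) X'
Add X' → ε

Productions for other non-terminals are unchanged:
  D → x x

Resulting grammar:
X → g D X'
X' → ) X'
X' → ε
D → x x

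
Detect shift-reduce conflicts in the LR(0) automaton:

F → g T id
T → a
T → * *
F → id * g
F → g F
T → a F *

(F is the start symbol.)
Yes — I9: [T → a .] vs [F → . g F]

Augment with F' → F and build the canonical LR(0) collection (I0 = CLOSURE({[F' → . F]}), then GOTO on every symbol after a dot until no new states appear). It has 14 states:
  I0: { [F → . g F], [F → . g T id], [F → . id * g], [F' → . F] }  — shift
  I1: { [F' → F .] }  — accept
  I2: { [F → . g F], [F → . g T id], [F → . id * g], [F → g . F], [F → g . T id], [T → . * *], [T → . a F *], [T → . a] }  — shift
  I3: { [F → id . * g] }  — shift
  I4: { [F → id * . g] }  — shift
  I5: { [F → id * g .] }  — reduce
  I6: { [T → * . *] }  — shift
  I7: { [F → g F .] }  — reduce
  I8: { [F → g T . id] }  — shift
  I9: { [F → . g F], [F → . g T id], [F → . id * g], [T → a . F *], [T → a .] }  — shift, reduce
  I10: { [T → a F . *] }  — shift
  I11: { [T → a F * .] }  — reduce
  I12: { [F → g T id .] }  — reduce
  I13: { [T → * * .] }  — reduce

I9 contains reduce item [T → a .] and shift items [F → . g F], [F → . g T id], [F → . id * g] — shift-reduce conflict.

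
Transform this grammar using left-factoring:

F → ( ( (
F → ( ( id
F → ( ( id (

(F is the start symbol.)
Left-factoring transforms A → αβ₁ | αβ₂ into A → αA' and A' → β₁ | β₂
(α is the longest common prefix among the alternatives). Repeat until
no nonterminal has two alternatives with a common prefix.

Round 1: F has alternatives sharing prefix '( ('. Introduce F': F → ( ( F'
  Add: F' → (
  Add: F' → id
  Add: F' → id (

Round 2: F' has alternatives sharing prefix 'id'. Introduce F'': F' → id F''
  Add: F'' → ε
  Add: F'' → (

No remaining common prefixes — done.

Resulting grammar:
F → ( ( F'
F' → (
F' → id F''
F'' → ε
F'' → (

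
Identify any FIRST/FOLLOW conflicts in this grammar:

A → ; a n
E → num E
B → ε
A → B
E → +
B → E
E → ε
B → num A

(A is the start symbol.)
Nullable non-terminals: A, B, E.
FIRST sets used below: FIRST(B) = { '+', 'num', ε }, FIRST(E) = { '+', 'num', ε }

A: nullable alternative(s) A → B; FOLLOW(A) = { $ }
  A → ; a n: FIRST \ {ε} = { ';' } — disjoint from FOLLOW(A)
  A → B: FIRST \ {ε} = { '+', 'num' } — this is the only nullable alternative, skip

B: nullable alternative(s) B → ε, B → E; FOLLOW(B) = { $ }
  B → ε: FIRST \ {ε} = { } — disjoint from FOLLOW(B)
  B → E: FIRST \ {ε} = { '+', 'num' } — disjoint from FOLLOW(B)
  B → num A: FIRST \ {ε} = { 'num' } — disjoint from FOLLOW(B)

E: nullable alternative(s) E → ε; FOLLOW(E) = { $ }
  E → num E: FIRST \ {ε} = { 'num' } — disjoint from FOLLOW(E)
  E → +: FIRST \ {ε} = { '+' } — disjoint from FOLLOW(E)
  E → ε: FIRST \ {ε} = { } — this is the only nullable alternative, skip

No FIRST/FOLLOW conflicts found.

Answer: No FIRST/FOLLOW conflicts.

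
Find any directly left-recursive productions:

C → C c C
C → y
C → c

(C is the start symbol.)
Direct left recursion occurs when N → N α for some non-terminal N (the right-hand side begins with the left-hand side itself).

C → C c C: LEFT RECURSIVE (starts with C)
C → y: starts with y
C → c: starts with c

The grammar has direct left recursion on: C.

Answer: Yes, C is left-recursive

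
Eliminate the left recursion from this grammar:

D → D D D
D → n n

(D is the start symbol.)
D → n n D'
D' → D D D'
D' → ε

D is directly left-recursive. The standard transformation for
  A → A α₁ | ... | A α_m | β₁ | ... | β_n
is
  A  → β₁ A' | ... | β_n A'
  A' → α₁ A' | ... | α_m A' | ε

D → n n becomes D → n n D'
D → D D D becomes D' → D D D'
Add D' → ε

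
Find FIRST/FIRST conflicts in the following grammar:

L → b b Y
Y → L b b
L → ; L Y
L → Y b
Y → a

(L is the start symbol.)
Yes. L → b b Y / L → Y b on { 'b' }; L → ';' L Y / L → Y b on { ';' }; Y → L b b / Y → a on { 'a' }

A FIRST/FIRST conflict occurs when two productions N → α and N → β for the same non-terminal have FIRST(α) ∩ FIRST(β) ≠ ∅ (with ε ∈ FIRST of a nullable right-hand side, so two nullable alternatives also conflict).

FIRST sets of the non-terminals at (or reachable through a nullable prefix from) the front of some alternative:
  FIRST(Y) = { ';', 'a', 'b' }
  FIRST(L) = { ';', 'a', 'b' }

Productions for L:
  L → b b Y: FIRST = { 'b' }
  L → ; L Y: FIRST = { ';' }
  L → Y b: FIRST = { ';', 'a', 'b' }
Productions for Y:
  Y → L b b: FIRST = { ';', 'a', 'b' }
  Y → a: FIRST = { 'a' }

Conflict for L: L → b b Y and L → Y b
  Overlap: { 'b' }
Conflict for L: L → ; L Y and L → Y b
  Overlap: { ';' }
Conflict for Y: Y → L b b and Y → a
  Overlap: { 'a' }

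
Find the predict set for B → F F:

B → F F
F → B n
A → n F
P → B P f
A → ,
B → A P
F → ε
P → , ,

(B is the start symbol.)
{ $, ',', 'n' }

PREDICT(B → F F) = (FIRST(RHS) \ {ε}) ∪ (FOLLOW(B) if ε ∈ FIRST(RHS), i.e. RHS ⇒* ε)
FIRST(F) = { ',', 'n', ε }
FIRST(F F) = { ',', 'n', ε }
ε ∈ FIRST(F F) (the right-hand side is nullable), so add FOLLOW(B) = { $, ',', 'n' }
PREDICT(B → F F) = { $, ',', 'n' }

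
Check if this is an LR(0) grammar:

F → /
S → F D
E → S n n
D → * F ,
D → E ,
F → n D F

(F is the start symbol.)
A grammar is LR(0) if no state in the canonical LR(0) collection has:
  - both a shift item (dot before a terminal) and a complete item (shift-reduce conflict), or
  - two or more complete items (reduce-reduce conflict; the accept item [F' → F .] counts as a complete item here).

Augment with F' → F and build the canonical LR(0) collection (I0 = CLOSURE({[F' → . F]}), then GOTO on every symbol after a dot until no new states appear). It has 16 states:
  I0: { [F → . /], [F → . n D F], [F' → . F] }  — shift
  I1: { [F → / .] }  — reduce
  I2: { [F' → F .] }  — accept
  I3: { [D → . * F ,], [D → . E ,], [E → . S n n], [F → . /], [F → . n D F], [F → n . D F], [S → . F D] }  — shift
  I4: { [D → * . F ,], [F → . /], [F → . n D F] }  — shift
  I5: { [F → . /], [F → . n D F], [F → n D . F] }  — shift
  I6: { [D → E . ,] }  — shift
  I7: { [D → . * F ,], [D → . E ,], [E → . S n n], [F → . /], [F → . n D F], [S → . F D], [S → F . D] }  — shift
  I8: { [E → S . n n] }  — shift
  I9: { [E → S n . n] }  — shift
  I10: { [E → S n n .] }  — reduce
  I11: { [S → F D .] }  — reduce
  I12: { [D → E , .] }  — reduce
  I13: { [F → n D F .] }  — reduce
  I14: { [D → * F . ,] }  — shift
  I15: { [D → * F , .] }  — reduce

Every state is either a pure shift/goto state or contains exactly one complete item and nothing to shift — no conflicts. The grammar is LR(0).

Answer: Yes, the grammar is LR(0)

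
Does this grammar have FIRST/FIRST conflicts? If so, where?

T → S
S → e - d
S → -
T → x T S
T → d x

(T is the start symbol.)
A FIRST/FIRST conflict occurs when two productions N → α and N → β for the same non-terminal have FIRST(α) ∩ FIRST(β) ≠ ∅ (with ε ∈ FIRST of a nullable right-hand side, so two nullable alternatives also conflict).

FIRST sets of the non-terminals at (or reachable through a nullable prefix from) the front of some alternative:
  FIRST(S) = { '-', 'e' }

Productions for T:
  T → S: FIRST = { '-', 'e' }
  T → x T S: FIRST = { 'x' }
  T → d x: FIRST = { 'd' }
Productions for S:
  S → e - d: FIRST = { 'e' }
  S → -: FIRST = { '-' }

All alternatives of each non-terminal have pairwise disjoint FIRST sets.

Answer: No FIRST/FIRST conflicts.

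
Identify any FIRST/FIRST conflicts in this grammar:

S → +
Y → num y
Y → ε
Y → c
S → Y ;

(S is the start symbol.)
FIRST sets of the non-terminals at (or reachable through a nullable prefix from) the front of some alternative:
  FIRST(Y) = { 'c', 'num', ε }

Productions for S:
  S → +: FIRST = { '+' }
  S → Y ;: FIRST = { ';', 'c', 'num' }
Productions for Y:
  Y → num y: FIRST = { 'num' }
  Y → ε: FIRST = { ε }
  Y → c: FIRST = { 'c' }

All alternatives of each non-terminal have pairwise disjoint FIRST sets.

Answer: No FIRST/FIRST conflicts.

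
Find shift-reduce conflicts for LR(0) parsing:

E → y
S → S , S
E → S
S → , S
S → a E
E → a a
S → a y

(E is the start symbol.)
Yes — I3: [E → S .] vs [S → S . , S]; I7: [E → a a .] vs [E → . a a]; I10: [S → S , S .] vs [S → S . , S]; I12: [S → , S .] vs [S → S . , S]

A shift-reduce conflict occurs when an LR(0) state has both:
  - a complete (reduce) item [A → α .] (dot at the end), and
  - a shift item [B → β . c γ] (dot before a terminal).

Augment with E' → E and build the canonical LR(0) collection (I0 = CLOSURE({[E' → . E]}), then GOTO on every symbol after a dot until no new states appear). It has 13 states:
  I0: { [E → . S], [E → . a a], [E → . y], [E' → . E], [S → . , S], [S → . S , S], [S → . a E], [S → . a y] }  — shift
  I1: { [S → , . S], [S → . , S], [S → . S , S], [S → . a E], [S → . a y] }  — shift
  I2: { [E' → E .] }  — accept
  I3: { [E → S .], [S → S . , S] }  — shift, reduce
  I4: { [E → . S], [E → . a a], [E → . y], [E → a . a], [S → . , S], [S → . S , S], [S → . a E], [S → . a y], [S → a . E], [S → a . y] }  — shift
  I5: { [E → y .] }  — reduce
  I6: { [S → a E .] }  — reduce
  I7: { [E → . S], [E → . a a], [E → . y], [E → a . a], [E → a a .], [S → . , S], [S → . S , S], [S → . a E], [S → . a y], [S → a . E], [S → a . y] }  — shift, reduce
  I8: { [E → y .], [S → a y .] }  — 2 reduces
  I9: { [S → . , S], [S → . S , S], [S → . a E], [S → . a y], [S → S , . S] }  — shift
  I10: { [S → S , S .], [S → S . , S] }  — shift, reduce
  I11: { [E → . S], [E → . a a], [E → . y], [S → . , S], [S → . S , S], [S → . a E], [S → . a y], [S → a . E], [S → a . y] }  — shift
  I12: { [S → , S .], [S → S . , S] }  — shift, reduce

I3 contains reduce item [E → S .] and shift item [S → S . , S] — shift-reduce conflict.
I7 contains reduce item [E → a a .] and shift items [E → . a a], [E → a . a], [E → . y], [S → . , S], [S → . a E], [S → . a y], [S → a . y] — shift-reduce conflict.
I10 contains reduce item [S → S , S .] and shift item [S → S . , S] — shift-reduce conflict.
I12 contains reduce item [S → , S .] and shift item [S → S . , S] — shift-reduce conflict.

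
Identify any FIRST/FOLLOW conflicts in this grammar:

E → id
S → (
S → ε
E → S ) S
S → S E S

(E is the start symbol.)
Yes. S → '(' with FOLLOW(S) on { '(' }; S → S E S with FOLLOW(S) on { '(', ')', 'id' }

Nullable non-terminals: S.
FIRST sets used below: FIRST(S) = { '(', ')', 'id', ε }, FIRST(E) = { '(', ')', 'id' }

S: nullable alternative(s) S → ε; FOLLOW(S) = { $, '(', ')', 'id' }
  S → (: FIRST \ {ε} = { '(' } — overlaps FOLLOW(S) on { '(' }: CONFLICT
  S → ε: FIRST \ {ε} = { } — this is the only nullable alternative, skip
  S → S E S: FIRST \ {ε} = { '(', ')', 'id' } — overlaps FOLLOW(S) on { '(', ')', 'id' }: CONFLICT

E has no nullable alternative, so no FIRST/FOLLOW check is needed there.

So the grammar has 2 FIRST/FOLLOW conflicts (marked CONFLICT above).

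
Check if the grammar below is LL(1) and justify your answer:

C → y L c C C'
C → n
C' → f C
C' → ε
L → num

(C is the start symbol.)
No. Predict set conflict for C': { 'f' }

A grammar is LL(1) if for each non-terminal N with multiple productions, the predict sets of those productions are pairwise disjoint, where PREDICT(N → α) = (FIRST(α) \ {ε}) ∪ (FOLLOW(N) if α ⇒* ε).

Relevant sets:
  FOLLOW(C') = { $, 'f' }

For C:
  PREDICT(C → y L c C C') = { 'y' }
  PREDICT(C → n) = { 'n' }
For C':
  PREDICT(C' → f C) = { 'f' }
  PREDICT(C' → ε) = { $, 'f' }
L has a single production, so nothing to check there.

Conflict found: Predict set conflict for C': { 'f' }
The grammar is NOT LL(1).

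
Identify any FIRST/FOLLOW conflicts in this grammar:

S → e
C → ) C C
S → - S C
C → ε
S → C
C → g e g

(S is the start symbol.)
Nullable non-terminals: C, S.
FIRST sets used below: FIRST(C) = { ')', 'g', ε }

C: nullable alternative(s) C → ε; FOLLOW(C) = { $, ')', 'g' }
  C → ) C C: FIRST \ {ε} = { ')' } — overlaps FOLLOW(C) on { ')' }: CONFLICT
  C → ε: FIRST \ {ε} = { } — this is the only nullable alternative, skip
  C → g e g: FIRST \ {ε} = { 'g' } — overlaps FOLLOW(C) on { 'g' }: CONFLICT

S: nullable alternative(s) S → C; FOLLOW(S) = { $, ')', 'g' }
  S → e: FIRST \ {ε} = { 'e' } — disjoint from FOLLOW(S)
  S → - S C: FIRST \ {ε} = { '-' } — disjoint from FOLLOW(S)
  S → C: FIRST \ {ε} = { ')', 'g' } — this is the only nullable alternative, skip

So the grammar has 2 FIRST/FOLLOW conflicts (marked CONFLICT above).

Answer: Yes. C → ')' C C with FOLLOW(C) on { ')' }; C → g e g with FOLLOW(C) on { 'g' }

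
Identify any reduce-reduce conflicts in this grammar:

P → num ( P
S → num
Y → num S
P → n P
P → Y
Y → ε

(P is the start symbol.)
A reduce-reduce conflict occurs when an LR(0) state has two complete items [A → α .] and [B → β .] — both call for a reduction, and with no lookahead the parser cannot choose between them.

Augment with P' → P and build the canonical LR(0) collection (I0 = CLOSURE({[P' → . P]}), then GOTO on every symbol after a dot until no new states appear). It has 10 states:
  I0: { [P → . Y], [P → . n P], [P → . num ( P], [P' → . P], [Y → . num S], [Y → .] }  — shift, reduce
  I1: { [P' → P .] }  — accept
  I2: { [P → Y .] }  — reduce
  I3: { [P → . Y], [P → . n P], [P → . num ( P], [P → n . P], [Y → . num S], [Y → .] }  — shift, reduce
  I4: { [P → num . ( P], [S → . num], [Y → num . S] }  — shift
  I5: { [P → . Y], [P → . n P], [P → . num ( P], [P → num ( . P], [Y → . num S], [Y → .] }  — shift, reduce
  I6: { [Y → num S .] }  — reduce
  I7: { [S → num .] }  — reduce
  I8: { [P → num ( P .] }  — reduce
  I9: { [P → n P .] }  — reduce

No state contains more than one complete item.

Answer: No reduce-reduce conflicts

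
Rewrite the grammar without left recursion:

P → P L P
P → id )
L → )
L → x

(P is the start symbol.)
P is directly left-recursive. The standard transformation for
  A → A α₁ | ... | A α_m | β₁ | ... | β_n
is
  A  → β₁ A' | ... | β_n A'
  A' → α₁ A' | ... | α_m A' | ε

P → id ) becomes P → id ) P'
P → P L P becomes P' → L P P'
Add P' → ε

Productions for other non-terminals are unchanged:
  L → )
  L → x

Resulting grammar:
P → id ) P'
P' → L P P'
P' → ε
L → )
L → x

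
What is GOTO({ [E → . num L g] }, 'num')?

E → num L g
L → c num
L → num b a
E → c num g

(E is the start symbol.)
GOTO(I, 'num') = CLOSURE({ [A → αX.β] : [A → α.Xβ] ∈ I, X = 'num' })

Items with dot before 'num', with the dot advanced:
  [E → . num L g] → [E → num . L g]
Closure of the advanced items:
  [E → num . L g] has the dot before L: add [L → . c num], [L → . num b a]

GOTO = { [E → num . L g], [L → . c num], [L → . num b a] }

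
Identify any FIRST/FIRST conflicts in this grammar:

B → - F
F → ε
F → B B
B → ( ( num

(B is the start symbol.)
FIRST sets of the non-terminals at (or reachable through a nullable prefix from) the front of some alternative:
  FIRST(B) = { '(', '-' }

Productions for B:
  B → - F: FIRST = { '-' }
  B → ( ( num: FIRST = { '(' }
Productions for F:
  F → ε: FIRST = { ε }
  F → B B: FIRST = { '(', '-' }

All alternatives of each non-terminal have pairwise disjoint FIRST sets.

Answer: No FIRST/FIRST conflicts.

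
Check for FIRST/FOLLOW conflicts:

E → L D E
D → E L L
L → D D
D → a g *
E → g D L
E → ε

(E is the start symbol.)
Yes. E → L D E with FOLLOW(E) on { 'a', 'g' }; E → g D L with FOLLOW(E) on { 'g' }

Nullable non-terminals: E.
FIRST sets used below: FIRST(L) = { 'a', 'g' }

E: nullable alternative(s) E → ε; FOLLOW(E) = { $, 'a', 'g' }
  E → L D E: FIRST \ {ε} = { 'a', 'g' } — overlaps FOLLOW(E) on { 'a', 'g' }: CONFLICT
  E → g D L: FIRST \ {ε} = { 'g' } — overlaps FOLLOW(E) on { 'g' }: CONFLICT
  E → ε: FIRST \ {ε} = { } — this is the only nullable alternative, skip

D, L have no nullable alternative, so no FIRST/FOLLOW check is needed there.

So the grammar has 2 FIRST/FOLLOW conflicts (marked CONFLICT above).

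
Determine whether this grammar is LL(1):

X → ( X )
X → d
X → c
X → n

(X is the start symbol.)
A grammar is LL(1) if for each non-terminal N with multiple productions, the predict sets of those productions are pairwise disjoint, where PREDICT(N → α) = (FIRST(α) \ {ε}) ∪ (FOLLOW(N) if α ⇒* ε).

For X:
  PREDICT(X → '(' X ')') = { '(' }
  PREDICT(X → d) = { 'd' }
  PREDICT(X → c) = { 'c' }
  PREDICT(X → n) = { 'n' }

All predict sets are disjoint. The grammar IS LL(1).

Answer: Yes, the grammar is LL(1).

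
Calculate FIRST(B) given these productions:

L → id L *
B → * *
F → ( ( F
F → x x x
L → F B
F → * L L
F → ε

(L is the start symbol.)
{ '*' }

To compute FIRST(B), examine every production with B on the left-hand side, reading each right-hand side left to right until a non-nullable symbol is reached.

From B → * *:
  - '*' is a terminal: add '*' and stop

Collecting: FIRST(B) = { '*' }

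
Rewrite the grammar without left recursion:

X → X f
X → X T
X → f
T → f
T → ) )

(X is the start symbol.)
X is directly left-recursive. The standard transformation for
  A → A α₁ | ... | A α_m | β₁ | ... | β_n
is
  A  → β₁ A' | ... | β_n A'
  A' → α₁ A' | ... | α_m A' | ε

X → f becomes X → f X'
X → X f becomes X' → f X'
X → X T becomes X' → T X'
Add X' → ε

Productions for other non-terminals are unchanged:
  T → f
  T → ) )

Resulting grammar:
X → f X'
X' → f X'
X' → T X'
X' → ε
T → f
T → ) )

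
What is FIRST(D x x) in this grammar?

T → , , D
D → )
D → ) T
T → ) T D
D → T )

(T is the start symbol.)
FIRST sets of the non-terminals involved (from the grammar, by fixed-point iteration):
  FIRST(D) = { ')', ',' }

To compute FIRST(D x x), process the symbols left to right:
Symbol D is a non-terminal. Add FIRST(D) \ {ε} = { ')', ',' }
D is not nullable (ε ∉ FIRST(D)), so stop here.
FIRST(D x x) = { ')', ',' }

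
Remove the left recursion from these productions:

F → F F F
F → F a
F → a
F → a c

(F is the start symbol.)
F is directly left-recursive. The standard transformation for
  A → A α₁ | ... | A α_m | β₁ | ... | β_n
is
  A  → β₁ A' | ... | β_n A'
  A' → α₁ A' | ... | α_m A' | ε

F → a becomes F → a F'
F → a c becomes F → a c F'
F → F F F becomes F' → F F F'
F → F a becomes F' → a F'
Add F' → ε

Resulting grammar:
F → a F'
F → a c F'
F' → F F F'
F' → a F'
F' → ε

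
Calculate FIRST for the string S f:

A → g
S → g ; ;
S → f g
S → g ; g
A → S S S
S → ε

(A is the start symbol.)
{ 'f', 'g' }

FIRST sets of the non-terminals involved (from the grammar, by fixed-point iteration):
  FIRST(S) = { 'f', 'g', ε }

To compute FIRST(S f), process the symbols left to right:
Symbol S is a non-terminal. Add FIRST(S) \ {ε} = { 'f', 'g' }
S is nullable (ε ∈ FIRST(S)), continue to the next symbol.
Symbol f is a terminal. Add 'f' and stop.
FIRST(S f) = { 'f', 'g' }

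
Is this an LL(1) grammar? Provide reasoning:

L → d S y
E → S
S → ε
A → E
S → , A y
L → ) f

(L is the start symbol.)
Yes, the grammar is LL(1).

A grammar is LL(1) if for each non-terminal N with multiple productions, the predict sets of those productions are pairwise disjoint, where PREDICT(N → α) = (FIRST(α) \ {ε}) ∪ (FOLLOW(N) if α ⇒* ε).

Relevant sets:
  FOLLOW(S) = { 'y' }

For L:
  PREDICT(L → d S y) = { 'd' }
  PREDICT(L → ')' f) = { ')' }
For S:
  PREDICT(S → ε) = { 'y' }
  PREDICT(S → ',' A y) = { ',' }
E, A have a single production, so nothing to check there.

All predict sets are disjoint. The grammar IS LL(1).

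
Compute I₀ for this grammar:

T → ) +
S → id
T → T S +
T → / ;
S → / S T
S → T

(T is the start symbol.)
First, augment the grammar with T' → T
I₀ = CLOSURE({ [T' → . T] }):
  [T' → . T] has the dot before T: add [T → . ) +], [T → . T S +], [T → . / ;]
No further items can be added.

I₀ = { [T → . ) +], [T → . / ;], [T → . T S +], [T' → . T] }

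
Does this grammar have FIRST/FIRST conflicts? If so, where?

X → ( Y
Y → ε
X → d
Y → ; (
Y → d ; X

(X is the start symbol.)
A FIRST/FIRST conflict occurs when two productions N → α and N → β for the same non-terminal have FIRST(α) ∩ FIRST(β) ≠ ∅ (with ε ∈ FIRST of a nullable right-hand side, so two nullable alternatives also conflict).

Productions for X:
  X → ( Y: FIRST = { '(' }
  X → d: FIRST = { 'd' }
Productions for Y:
  Y → ε: FIRST = { ε }
  Y → ; (: FIRST = { ';' }
  Y → d ; X: FIRST = { 'd' }

All alternatives of each non-terminal have pairwise disjoint FIRST sets.

Answer: No FIRST/FIRST conflicts.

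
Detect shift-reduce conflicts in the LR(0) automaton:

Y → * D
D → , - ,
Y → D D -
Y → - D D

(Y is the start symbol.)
No shift-reduce conflicts

A shift-reduce conflict occurs when an LR(0) state has both:
  - a complete (reduce) item [A → α .] (dot at the end), and
  - a shift item [B → β . c γ] (dot before a terminal).

Augment with Y' → Y and build the canonical LR(0) collection (I0 = CLOSURE({[Y' → . Y]}), then GOTO on every symbol after a dot until no new states appear). It has 13 states:
  I0: { [D → . , - ,], [Y → . * D], [Y → . - D D], [Y → . D D -], [Y' → . Y] }  — shift
  I1: { [D → . , - ,], [Y → * . D] }  — shift
  I2: { [D → , . - ,] }  — shift
  I3: { [D → . , - ,], [Y → - . D D] }  — shift
  I4: { [D → . , - ,], [Y → D . D -] }  — shift
  I5: { [Y' → Y .] }  — accept
  I6: { [Y → D D . -] }  — shift
  I7: { [Y → D D - .] }  — reduce
  I8: { [D → . , - ,], [Y → - D . D] }  — shift
  I9: { [Y → - D D .] }  — reduce
  I10: { [D → , - . ,] }  — shift
  I11: { [D → , - , .] }  — reduce
  I12: { [Y → * D .] }  — reduce

No state contains both a complete item and a shift item.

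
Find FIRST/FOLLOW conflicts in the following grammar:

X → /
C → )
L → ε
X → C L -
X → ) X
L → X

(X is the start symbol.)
Nullable non-terminals: L.
FIRST sets used below: FIRST(X) = { ')', '/' }

L: nullable alternative(s) L → ε; FOLLOW(L) = { '-' }
  L → ε: FIRST \ {ε} = { } — this is the only nullable alternative, skip
  L → X: FIRST \ {ε} = { ')', '/' } — disjoint from FOLLOW(L)

C, X have no nullable alternative, so no FIRST/FOLLOW check is needed there.

No FIRST/FOLLOW conflicts found.

Answer: No FIRST/FOLLOW conflicts.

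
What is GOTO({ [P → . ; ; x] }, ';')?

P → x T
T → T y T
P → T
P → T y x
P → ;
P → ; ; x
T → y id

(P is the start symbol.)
GOTO(I, ';') = CLOSURE({ [A → αX.β] : [A → α.Xβ] ∈ I, X = ';' })

Items with dot before ';', with the dot advanced:
  [P → . ; ; x] → [P → ; . ; x]
Closure adds nothing (no advanced item has the dot before a non-terminal).

GOTO = { [P → ; . ; x] }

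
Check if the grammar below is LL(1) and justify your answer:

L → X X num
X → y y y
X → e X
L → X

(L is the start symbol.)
A grammar is LL(1) if for each non-terminal N with multiple productions, the predict sets of those productions are pairwise disjoint, where PREDICT(N → α) = (FIRST(α) \ {ε}) ∪ (FOLLOW(N) if α ⇒* ε).

Relevant sets:
  FIRST(X) = { 'e', 'y' }

For L:
  PREDICT(L → X X num) = { 'e', 'y' }
  PREDICT(L → X) = { 'e', 'y' }
For X:
  PREDICT(X → y y y) = { 'y' }
  PREDICT(X → e X) = { 'e' }

Conflict found: Predict set conflict for L: { 'e', 'y' }
The grammar is NOT LL(1).

Answer: No. Predict set conflict for L: { 'e', 'y' }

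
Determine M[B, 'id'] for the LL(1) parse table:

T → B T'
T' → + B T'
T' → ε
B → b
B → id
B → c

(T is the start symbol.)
B → id

To find M[B, 'id'], we find productions for B where 'id' is in the predict set (PREDICT(N → α) = (FIRST(α) \ {ε}) ∪ (FOLLOW(N) if α ⇒* ε)).

B → b: PREDICT = { 'b' }
B → id: PREDICT = { 'id' }
  'id' is in predict set, so this production goes in M[B, 'id']
B → c: PREDICT = { 'c' }

M[B, 'id'] = B → id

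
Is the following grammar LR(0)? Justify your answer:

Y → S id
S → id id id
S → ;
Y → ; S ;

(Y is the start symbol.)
Augment with Y' → Y and build the canonical LR(0) collection (I0 = CLOSURE({[Y' → . Y]}), then GOTO on every symbol after a dot until no new states appear). It has 11 states:
  I0: { [S → . ;], [S → . id id id], [Y → . ; S ;], [Y → . S id], [Y' → . Y] }  — shift
  I1: { [S → . ;], [S → . id id id], [S → ; .], [Y → ; . S ;] }  — shift, reduce
  I2: { [Y → S . id] }  — shift
  I3: { [Y' → Y .] }  — accept
  I4: { [S → id . id id] }  — shift
  I5: { [S → id id . id] }  — shift
  I6: { [S → id id id .] }  — reduce
  I7: { [Y → S id .] }  — reduce
  I8: { [S → ; .] }  — reduce
  I9: { [Y → ; S . ;] }  — shift
  I10: { [Y → ; S ; .] }  — reduce

Conflict in state I1:
  Shift-reduce conflict between [S → ; .] and [S → . ;]
So the grammar is NOT LR(0).

Answer: No. Shift-reduce conflict between [S → ; .] and [S → . ;]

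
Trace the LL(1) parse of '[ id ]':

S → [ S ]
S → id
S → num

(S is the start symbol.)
LL(1) parsing maintains a stack (initially the start symbol over $) and the input. At each step: if the stack top is a terminal, match it against the current input token; if it is a non-terminal N, replace it with the RHS of M[N, lookahead] (the unique production whose predict set contains the lookahead).

Stack is shown with the top on the left.

Stack    Input     Action
-------------------------
S $      [ id ] $  output S → [ S ]
[ S ] $  [ id ] $  match '['
S ] $    id ] $    output S → id
id ] $   id ] $    match 'id'
] $      ] $       match ']'
$        $         accept

The string is accepted.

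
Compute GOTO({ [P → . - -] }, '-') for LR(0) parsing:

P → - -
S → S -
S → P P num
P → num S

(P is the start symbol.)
GOTO(I, '-') = CLOSURE({ [A → αX.β] : [A → α.Xβ] ∈ I, X = '-' })

Items with dot before '-', with the dot advanced:
  [P → . - -] → [P → - . -]
Closure adds nothing (no advanced item has the dot before a non-terminal).

GOTO = { [P → - . -] }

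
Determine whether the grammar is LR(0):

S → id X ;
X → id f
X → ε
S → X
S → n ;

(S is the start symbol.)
No. Shift-reduce conflict between [X → .] and [S → . id X ;]

A grammar is LR(0) if no state in the canonical LR(0) collection has:
  - both a shift item (dot before a terminal) and a complete item (shift-reduce conflict), or
  - two or more complete items (reduce-reduce conflict; the accept item [S' → S .] counts as a complete item here).

Augment with S' → S and build the canonical LR(0) collection (I0 = CLOSURE({[S' → . S]}), then GOTO on every symbol after a dot until no new states appear). It has 10 states:
  I0: { [S → . X], [S → . id X ;], [S → . n ;], [S' → . S], [X → . id f], [X → .] }  — shift, reduce
  I1: { [S' → S .] }  — accept
  I2: { [S → X .] }  — reduce
  I3: { [S → id . X ;], [X → . id f], [X → .], [X → id . f] }  — shift, reduce
  I4: { [S → n . ;] }  — shift
  I5: { [S → n ; .] }  — reduce
  I6: { [S → id X . ;] }  — shift
  I7: { [X → id f .] }  — reduce
  I8: { [X → id . f] }  — shift
  I9: { [S → id X ; .] }  — reduce

Conflict in state I0:
  Shift-reduce conflict between [X → .] and [S → . id X ;]
So the grammar is NOT LR(0).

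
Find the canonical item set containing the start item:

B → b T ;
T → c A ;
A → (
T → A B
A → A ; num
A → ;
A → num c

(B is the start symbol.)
{ [B → . b T ;], [B' → . B] }

First, augment the grammar with B' → B
I₀ = CLOSURE({ [B' → . B] }):
  [B' → . B] has the dot before B: add [B → . b T ;]
No further items can be added.

I₀ = { [B → . b T ;], [B' → . B] }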